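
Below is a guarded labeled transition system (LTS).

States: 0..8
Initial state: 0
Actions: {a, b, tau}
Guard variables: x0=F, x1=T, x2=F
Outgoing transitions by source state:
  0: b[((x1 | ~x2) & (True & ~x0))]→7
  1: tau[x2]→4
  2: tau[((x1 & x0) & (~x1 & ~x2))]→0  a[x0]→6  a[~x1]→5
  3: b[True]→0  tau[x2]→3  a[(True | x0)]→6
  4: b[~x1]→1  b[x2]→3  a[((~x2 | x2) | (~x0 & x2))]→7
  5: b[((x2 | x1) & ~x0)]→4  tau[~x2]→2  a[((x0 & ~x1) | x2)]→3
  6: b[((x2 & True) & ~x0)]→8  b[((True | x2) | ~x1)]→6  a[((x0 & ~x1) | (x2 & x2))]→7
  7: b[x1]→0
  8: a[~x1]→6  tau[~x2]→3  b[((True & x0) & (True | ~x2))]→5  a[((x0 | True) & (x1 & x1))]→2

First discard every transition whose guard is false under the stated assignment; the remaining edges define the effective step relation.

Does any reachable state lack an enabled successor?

Answer: DEADLOCK-FREE

Trace:
Reach set: {0,7}
  0: b→7  [1 exit(s)]
  7: b→0  [1 exit(s)]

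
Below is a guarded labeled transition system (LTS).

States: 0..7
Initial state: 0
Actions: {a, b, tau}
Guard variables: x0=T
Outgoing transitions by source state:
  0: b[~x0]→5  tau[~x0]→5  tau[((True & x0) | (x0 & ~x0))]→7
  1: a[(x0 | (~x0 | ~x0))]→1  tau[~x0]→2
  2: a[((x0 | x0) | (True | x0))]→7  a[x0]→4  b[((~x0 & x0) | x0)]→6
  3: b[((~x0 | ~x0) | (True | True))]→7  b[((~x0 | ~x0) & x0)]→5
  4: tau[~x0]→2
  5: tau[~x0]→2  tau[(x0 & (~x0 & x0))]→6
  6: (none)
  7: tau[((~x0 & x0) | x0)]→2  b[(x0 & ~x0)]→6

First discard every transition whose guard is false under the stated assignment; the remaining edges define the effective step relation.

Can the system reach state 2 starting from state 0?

After dropping false guards: 7 live edges.
depth 0: {0}
depth 1: {7}  cumulative {0,7}
depth 2: {2}  cumulative {0,2,7}
depth 3: {4,6}  cumulative {0,2,4,6,7}
Reach set: {0,2,4,6,7}
trace reaching 2: tau·tau

Answer: REACHABLE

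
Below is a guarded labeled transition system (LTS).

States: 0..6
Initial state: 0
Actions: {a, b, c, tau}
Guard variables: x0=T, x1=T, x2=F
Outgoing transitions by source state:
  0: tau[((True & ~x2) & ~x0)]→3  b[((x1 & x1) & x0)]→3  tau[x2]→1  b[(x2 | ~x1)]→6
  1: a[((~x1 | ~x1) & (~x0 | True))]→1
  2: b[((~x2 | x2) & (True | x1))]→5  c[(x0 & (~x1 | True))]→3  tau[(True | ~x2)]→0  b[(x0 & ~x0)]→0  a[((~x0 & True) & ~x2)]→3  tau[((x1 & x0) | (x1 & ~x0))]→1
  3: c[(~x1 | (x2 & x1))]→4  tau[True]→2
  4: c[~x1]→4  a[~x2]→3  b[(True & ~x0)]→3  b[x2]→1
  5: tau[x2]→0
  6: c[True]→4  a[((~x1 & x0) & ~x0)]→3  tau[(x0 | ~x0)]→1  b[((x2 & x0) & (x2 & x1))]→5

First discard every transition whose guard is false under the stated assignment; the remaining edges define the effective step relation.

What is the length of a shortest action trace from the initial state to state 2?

BFS to 2:
  L0 = {0}
  L1 = {3}
  L2 = {2}
first hit 2 at d=2 via b·tau

Answer: 2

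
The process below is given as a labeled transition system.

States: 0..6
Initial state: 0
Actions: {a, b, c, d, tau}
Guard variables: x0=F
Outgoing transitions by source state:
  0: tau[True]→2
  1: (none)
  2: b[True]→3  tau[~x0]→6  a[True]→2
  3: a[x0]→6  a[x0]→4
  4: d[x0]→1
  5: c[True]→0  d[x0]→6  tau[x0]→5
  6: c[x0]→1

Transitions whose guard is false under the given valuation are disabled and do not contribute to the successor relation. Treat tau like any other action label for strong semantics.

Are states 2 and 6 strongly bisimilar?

Bisimulation quotient by refinement:
  P[0] = {{0,1,2,3,4,5,6}}
  P[1] = {{0},{1,3,4,6},{2},{5}}
Fixed point at round 2; 4 class(es).
class of 2: {2}; class of 6: {1,3,4,6}

Answer: NOT BISIMILAR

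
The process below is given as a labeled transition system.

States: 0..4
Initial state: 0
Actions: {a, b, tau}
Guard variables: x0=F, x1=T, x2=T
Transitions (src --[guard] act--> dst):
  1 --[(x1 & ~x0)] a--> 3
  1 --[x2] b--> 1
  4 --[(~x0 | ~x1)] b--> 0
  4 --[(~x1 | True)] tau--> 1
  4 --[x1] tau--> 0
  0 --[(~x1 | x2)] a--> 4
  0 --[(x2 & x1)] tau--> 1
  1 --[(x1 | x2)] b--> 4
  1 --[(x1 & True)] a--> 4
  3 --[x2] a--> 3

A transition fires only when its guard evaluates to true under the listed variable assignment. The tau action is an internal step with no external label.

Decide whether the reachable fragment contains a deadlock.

Reachable = {0,1,3,4}
  0: a→4  tau→1  [2 out]
  1: a→3  a→4  b→1  b→4  [4 out]
  3: a→3  [1 out]
  4: b→0  tau→0  tau→1  [3 out]

Answer: DEADLOCK-FREE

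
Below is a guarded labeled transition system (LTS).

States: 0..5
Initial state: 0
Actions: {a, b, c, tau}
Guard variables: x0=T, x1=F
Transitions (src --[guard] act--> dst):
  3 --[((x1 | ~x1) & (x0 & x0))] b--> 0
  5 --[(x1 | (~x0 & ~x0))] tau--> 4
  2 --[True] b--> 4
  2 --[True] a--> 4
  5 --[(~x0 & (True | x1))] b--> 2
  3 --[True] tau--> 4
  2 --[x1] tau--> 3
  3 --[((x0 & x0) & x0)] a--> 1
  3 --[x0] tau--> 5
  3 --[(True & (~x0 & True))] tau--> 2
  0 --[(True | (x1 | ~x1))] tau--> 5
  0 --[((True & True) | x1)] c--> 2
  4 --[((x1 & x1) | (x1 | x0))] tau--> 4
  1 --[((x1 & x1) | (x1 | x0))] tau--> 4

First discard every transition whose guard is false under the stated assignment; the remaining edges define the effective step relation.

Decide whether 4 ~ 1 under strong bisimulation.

Answer: BISIMILAR

Trace:
Compute ~ classes (split until stable):
  π0 = {{0,1,2,3,4,5}}
  π1 = {{0},{1,4},{2},{3},{5}}
Fixed point at round 2; 5 class(es).
4∈{1,4}, 1∈{1,4}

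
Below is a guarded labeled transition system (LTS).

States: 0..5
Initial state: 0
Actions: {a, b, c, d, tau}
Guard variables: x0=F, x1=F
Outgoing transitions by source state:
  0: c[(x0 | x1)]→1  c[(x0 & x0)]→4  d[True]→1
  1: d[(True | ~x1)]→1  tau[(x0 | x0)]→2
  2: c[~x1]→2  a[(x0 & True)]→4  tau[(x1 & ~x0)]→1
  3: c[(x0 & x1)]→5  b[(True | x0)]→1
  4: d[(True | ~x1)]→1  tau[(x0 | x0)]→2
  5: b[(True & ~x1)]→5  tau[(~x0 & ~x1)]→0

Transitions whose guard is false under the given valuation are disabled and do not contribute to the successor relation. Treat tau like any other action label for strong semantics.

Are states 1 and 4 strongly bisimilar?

Compute ~ classes (split until stable):
  P[0] = {{0,1,2,3,4,5}}
  P[1] = {{0,1,4},{2},{3},{5}}
4 equivalence class(es) (converged in 2)
1∈{0,1,4}, 4∈{0,1,4}

Answer: BISIMILAR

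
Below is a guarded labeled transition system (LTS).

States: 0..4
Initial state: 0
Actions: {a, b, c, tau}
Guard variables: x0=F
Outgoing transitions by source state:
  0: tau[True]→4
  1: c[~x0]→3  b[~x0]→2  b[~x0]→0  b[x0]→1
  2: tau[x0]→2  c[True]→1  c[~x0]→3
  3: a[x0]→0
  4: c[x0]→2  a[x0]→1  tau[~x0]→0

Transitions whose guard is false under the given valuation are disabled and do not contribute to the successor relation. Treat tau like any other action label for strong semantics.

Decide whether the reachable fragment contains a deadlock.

Answer: DEADLOCK-FREE

Working:
R = {0,4}
  0: tau→4  [1 exit(s)]
  4: tau→0  [1 exit(s)]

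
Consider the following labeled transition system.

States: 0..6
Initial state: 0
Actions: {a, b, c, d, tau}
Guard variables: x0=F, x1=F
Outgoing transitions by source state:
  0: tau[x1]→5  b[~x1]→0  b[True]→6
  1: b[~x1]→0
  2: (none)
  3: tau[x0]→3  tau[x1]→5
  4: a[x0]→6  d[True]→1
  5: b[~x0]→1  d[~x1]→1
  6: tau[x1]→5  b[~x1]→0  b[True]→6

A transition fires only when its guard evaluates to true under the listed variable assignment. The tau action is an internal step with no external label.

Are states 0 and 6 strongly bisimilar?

Bisimulation quotient by refinement:
  π0 = {{0,1,2,3,4,5,6}}
  π1 = {{0,1,6},{2,3},{4},{5}}
stable after 2 split(s): 4 block(s)
0∈{0,1,6}, 6∈{0,1,6}

Answer: BISIMILAR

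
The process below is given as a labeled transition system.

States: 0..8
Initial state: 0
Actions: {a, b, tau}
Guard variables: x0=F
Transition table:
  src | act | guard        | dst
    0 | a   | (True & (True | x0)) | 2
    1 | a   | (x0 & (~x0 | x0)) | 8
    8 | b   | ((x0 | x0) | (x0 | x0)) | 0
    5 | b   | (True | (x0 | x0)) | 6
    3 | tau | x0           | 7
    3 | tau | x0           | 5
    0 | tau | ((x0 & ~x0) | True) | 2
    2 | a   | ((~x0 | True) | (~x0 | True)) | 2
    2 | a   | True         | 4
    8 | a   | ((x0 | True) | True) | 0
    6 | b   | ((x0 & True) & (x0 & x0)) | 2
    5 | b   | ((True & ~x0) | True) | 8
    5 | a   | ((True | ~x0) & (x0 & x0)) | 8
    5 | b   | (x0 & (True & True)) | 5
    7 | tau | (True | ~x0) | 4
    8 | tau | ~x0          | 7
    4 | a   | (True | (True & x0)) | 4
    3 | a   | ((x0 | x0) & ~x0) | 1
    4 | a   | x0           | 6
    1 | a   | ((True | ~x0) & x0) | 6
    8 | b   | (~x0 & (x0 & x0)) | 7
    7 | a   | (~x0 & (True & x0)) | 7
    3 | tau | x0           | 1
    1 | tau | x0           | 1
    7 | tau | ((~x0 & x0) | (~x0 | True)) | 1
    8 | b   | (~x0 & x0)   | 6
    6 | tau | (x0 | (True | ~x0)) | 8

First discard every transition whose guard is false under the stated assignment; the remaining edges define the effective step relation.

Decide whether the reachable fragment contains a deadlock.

Answer: DEADLOCK-FREE

Working:
Reach set: {0,2,4}
  0: a→2  tau→2  [2 out]
  2: a→2  a→4  [2 out]
  4: a→4  [1 out]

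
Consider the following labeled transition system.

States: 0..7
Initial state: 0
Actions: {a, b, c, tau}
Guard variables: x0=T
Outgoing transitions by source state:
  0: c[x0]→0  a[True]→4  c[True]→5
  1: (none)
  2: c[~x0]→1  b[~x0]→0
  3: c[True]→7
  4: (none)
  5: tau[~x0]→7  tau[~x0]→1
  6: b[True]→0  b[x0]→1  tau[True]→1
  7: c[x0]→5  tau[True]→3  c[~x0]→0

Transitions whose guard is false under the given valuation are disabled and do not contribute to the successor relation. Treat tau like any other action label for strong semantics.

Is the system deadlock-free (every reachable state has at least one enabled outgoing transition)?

Answer: DEADLOCK at state 4

Analysis:
R = {0,4,5}
  0: a→4  c→0  c→5  [deg 3]
  4: ∅  [deadlock]
  5: ∅  [deadlock]
witness 4: a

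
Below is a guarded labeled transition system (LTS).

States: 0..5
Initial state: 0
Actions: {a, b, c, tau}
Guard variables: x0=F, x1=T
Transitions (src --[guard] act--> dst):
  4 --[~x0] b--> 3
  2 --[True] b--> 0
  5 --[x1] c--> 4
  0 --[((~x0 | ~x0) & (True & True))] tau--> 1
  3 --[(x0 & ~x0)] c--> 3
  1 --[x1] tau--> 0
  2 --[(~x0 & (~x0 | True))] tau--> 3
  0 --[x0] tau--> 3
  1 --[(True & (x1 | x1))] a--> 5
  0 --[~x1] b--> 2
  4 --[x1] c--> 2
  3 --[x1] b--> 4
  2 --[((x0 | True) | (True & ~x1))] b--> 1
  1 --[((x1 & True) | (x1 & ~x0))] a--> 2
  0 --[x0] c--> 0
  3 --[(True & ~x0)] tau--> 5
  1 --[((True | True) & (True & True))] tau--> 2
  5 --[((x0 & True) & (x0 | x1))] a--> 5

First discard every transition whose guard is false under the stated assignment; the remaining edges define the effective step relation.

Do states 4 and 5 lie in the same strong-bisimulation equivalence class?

Refine partition for ~:
  P[0] = {{0,1,2,3,4,5}}
  P[1] = {{0},{1},{2,3},{4},{5}}
  P[2] = {{0},{1},{2},{3},{4},{5}}
stable after 3 split(s): 6 block(s)
4∈{4}, 5∈{5}

Answer: NOT BISIMILAR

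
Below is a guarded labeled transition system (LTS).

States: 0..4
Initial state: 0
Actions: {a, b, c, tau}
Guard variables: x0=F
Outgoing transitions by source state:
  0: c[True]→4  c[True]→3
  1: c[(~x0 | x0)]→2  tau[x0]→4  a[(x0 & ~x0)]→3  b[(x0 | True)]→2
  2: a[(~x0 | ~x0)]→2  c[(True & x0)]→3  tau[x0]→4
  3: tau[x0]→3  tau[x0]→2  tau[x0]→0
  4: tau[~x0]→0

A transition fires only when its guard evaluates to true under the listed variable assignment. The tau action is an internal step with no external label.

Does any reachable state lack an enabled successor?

R = {0,3,4}
  0: c→3  c→4  [2 out]
  3: ∅  [STUCK]
  4: tau→0  [1 out]
trace reaching 3: c

Answer: DEADLOCK at state 3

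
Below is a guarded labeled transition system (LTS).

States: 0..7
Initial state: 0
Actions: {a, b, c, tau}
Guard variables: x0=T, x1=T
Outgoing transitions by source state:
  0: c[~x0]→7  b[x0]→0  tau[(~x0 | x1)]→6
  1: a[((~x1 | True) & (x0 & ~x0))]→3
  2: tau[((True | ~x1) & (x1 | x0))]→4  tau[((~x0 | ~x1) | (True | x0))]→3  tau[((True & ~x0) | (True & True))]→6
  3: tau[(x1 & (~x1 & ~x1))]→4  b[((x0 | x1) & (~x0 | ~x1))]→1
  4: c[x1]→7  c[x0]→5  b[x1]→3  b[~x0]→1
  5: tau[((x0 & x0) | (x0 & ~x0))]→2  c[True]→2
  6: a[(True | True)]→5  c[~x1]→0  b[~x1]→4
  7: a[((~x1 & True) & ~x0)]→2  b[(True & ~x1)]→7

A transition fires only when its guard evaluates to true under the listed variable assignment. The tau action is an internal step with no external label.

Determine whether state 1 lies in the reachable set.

Guard filter leaves 11 enabled edge(s).
depth 0: {0}
depth 1: {6}  cumulative {0,6}
depth 2: {5}  cumulative {0,5,6}
depth 3: {2}  cumulative {0,2,5,6}
depth 4: {3,4}  cumulative {0,2,3,4,5,6}
depth 5: {7}  cumulative {0,2,3,4,5,6,7}
Reach set: {0,2,3,4,5,6,7}

Answer: UNREACHABLE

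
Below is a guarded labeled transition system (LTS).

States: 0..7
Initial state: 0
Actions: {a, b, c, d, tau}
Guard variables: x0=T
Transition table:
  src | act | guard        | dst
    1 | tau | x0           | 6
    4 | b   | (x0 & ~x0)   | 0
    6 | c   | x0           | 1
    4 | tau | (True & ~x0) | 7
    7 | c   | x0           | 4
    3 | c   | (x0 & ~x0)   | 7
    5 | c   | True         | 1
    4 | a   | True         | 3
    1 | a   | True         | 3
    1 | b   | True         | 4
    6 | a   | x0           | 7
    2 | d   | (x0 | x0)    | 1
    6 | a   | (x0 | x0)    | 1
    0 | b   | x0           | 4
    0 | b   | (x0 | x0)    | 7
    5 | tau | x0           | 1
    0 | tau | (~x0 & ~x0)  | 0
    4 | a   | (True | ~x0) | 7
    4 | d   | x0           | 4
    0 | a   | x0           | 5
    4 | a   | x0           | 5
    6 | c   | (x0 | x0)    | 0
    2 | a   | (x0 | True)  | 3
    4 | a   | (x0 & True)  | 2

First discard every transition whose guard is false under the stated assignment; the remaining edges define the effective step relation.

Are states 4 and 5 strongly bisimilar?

Bisimulation quotient by refinement:
  π0 = {{0,1,2,3,4,5,6,7}}
  π1 = {{0},{1},{2,4},{3},{5},{6},{7}}
  π2 = {{0},{1},{2},{3},{4},{5},{6},{7}}
8 equivalence class(es) (converged in 3)
class of 4: {4}; class of 5: {5}

Answer: NOT BISIMILAR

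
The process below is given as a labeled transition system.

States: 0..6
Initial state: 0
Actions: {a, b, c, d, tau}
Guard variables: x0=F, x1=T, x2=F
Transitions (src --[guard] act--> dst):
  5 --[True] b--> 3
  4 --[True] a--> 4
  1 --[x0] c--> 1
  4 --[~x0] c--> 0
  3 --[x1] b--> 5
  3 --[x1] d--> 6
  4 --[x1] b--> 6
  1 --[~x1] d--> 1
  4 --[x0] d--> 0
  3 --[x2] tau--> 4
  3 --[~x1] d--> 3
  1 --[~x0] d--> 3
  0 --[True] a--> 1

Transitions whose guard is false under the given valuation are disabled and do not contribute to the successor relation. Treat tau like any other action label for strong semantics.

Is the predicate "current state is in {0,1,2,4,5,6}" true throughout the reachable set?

Safe = {0,1,2,4,5,6}
Reachable = {0,1,3,5,6}
  0: ok
  1: ok
  3: VIOLATES
  5: ok
  6: ok
reach 3 via a·d — violates

Answer: INVARIANT VIOLATED at state 3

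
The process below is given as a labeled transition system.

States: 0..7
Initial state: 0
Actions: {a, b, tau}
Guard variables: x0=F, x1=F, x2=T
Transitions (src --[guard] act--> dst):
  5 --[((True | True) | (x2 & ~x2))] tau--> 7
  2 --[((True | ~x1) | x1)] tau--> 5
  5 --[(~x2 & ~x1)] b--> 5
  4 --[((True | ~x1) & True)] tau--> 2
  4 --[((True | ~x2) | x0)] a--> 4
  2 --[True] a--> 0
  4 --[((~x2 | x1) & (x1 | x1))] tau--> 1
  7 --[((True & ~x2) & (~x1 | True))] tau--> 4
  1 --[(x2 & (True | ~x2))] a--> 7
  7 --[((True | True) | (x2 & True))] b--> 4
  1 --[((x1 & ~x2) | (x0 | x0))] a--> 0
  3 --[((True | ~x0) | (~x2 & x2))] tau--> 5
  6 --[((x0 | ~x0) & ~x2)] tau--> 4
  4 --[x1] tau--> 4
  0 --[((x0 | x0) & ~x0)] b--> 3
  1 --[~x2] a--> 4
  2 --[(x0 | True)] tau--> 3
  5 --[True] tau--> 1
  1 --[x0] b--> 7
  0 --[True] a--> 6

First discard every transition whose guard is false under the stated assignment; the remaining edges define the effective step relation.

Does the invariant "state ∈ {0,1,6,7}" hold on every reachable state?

Answer: INVARIANT HOLDS

Working:
Allowed set {0,1,6,7}
Reachable = {0,6}
  0: safe
  6: safe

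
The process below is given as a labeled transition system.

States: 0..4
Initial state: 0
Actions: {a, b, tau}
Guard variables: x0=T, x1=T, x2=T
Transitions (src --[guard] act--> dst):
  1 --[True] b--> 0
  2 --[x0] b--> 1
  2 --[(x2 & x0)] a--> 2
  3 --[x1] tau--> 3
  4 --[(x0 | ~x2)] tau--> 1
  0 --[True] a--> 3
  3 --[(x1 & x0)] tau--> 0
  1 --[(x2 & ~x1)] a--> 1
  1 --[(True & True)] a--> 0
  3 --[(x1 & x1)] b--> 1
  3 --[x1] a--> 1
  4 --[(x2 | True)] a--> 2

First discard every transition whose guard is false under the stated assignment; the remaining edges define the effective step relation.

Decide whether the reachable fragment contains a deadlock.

Reach set: {0,1,3}
  0: a→3  [1 out]
  1: a→0  b→0  [2 out]
  3: a→1  b→1  tau→0  tau→3  [4 out]

Answer: DEADLOCK-FREE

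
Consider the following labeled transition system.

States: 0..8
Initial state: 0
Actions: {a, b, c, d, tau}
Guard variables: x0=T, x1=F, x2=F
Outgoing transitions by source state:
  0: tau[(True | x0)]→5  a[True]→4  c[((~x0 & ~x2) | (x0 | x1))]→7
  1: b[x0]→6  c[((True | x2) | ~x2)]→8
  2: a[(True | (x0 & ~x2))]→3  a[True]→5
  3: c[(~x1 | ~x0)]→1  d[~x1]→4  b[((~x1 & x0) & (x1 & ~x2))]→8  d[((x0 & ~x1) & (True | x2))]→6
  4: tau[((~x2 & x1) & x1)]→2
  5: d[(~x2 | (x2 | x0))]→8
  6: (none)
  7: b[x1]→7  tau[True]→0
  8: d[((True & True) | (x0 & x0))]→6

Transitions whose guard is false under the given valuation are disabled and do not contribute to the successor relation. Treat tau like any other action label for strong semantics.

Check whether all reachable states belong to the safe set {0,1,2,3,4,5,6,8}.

Allowed set {0,1,2,3,4,5,6,8}
R = {0,4,5,6,7,8}
  0: safe
  4: safe
  5: safe
  6: safe
  7: ✗ unsafe
  8: safe
reach 7 via c — violates

Answer: INVARIANT VIOLATED at state 7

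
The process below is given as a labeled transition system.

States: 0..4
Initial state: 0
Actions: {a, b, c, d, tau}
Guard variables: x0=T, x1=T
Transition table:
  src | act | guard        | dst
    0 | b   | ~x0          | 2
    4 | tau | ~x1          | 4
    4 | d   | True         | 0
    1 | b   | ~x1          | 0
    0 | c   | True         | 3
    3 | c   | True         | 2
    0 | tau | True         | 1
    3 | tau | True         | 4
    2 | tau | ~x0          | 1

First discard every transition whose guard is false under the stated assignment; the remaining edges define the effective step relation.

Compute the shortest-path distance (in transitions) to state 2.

Answer: 2

Trace:
BFS to 2:
  Layer 0: {0}
  Layer 1: {1,3}
  Layer 2: {2,4}
first hit 2 at d=2 via c·c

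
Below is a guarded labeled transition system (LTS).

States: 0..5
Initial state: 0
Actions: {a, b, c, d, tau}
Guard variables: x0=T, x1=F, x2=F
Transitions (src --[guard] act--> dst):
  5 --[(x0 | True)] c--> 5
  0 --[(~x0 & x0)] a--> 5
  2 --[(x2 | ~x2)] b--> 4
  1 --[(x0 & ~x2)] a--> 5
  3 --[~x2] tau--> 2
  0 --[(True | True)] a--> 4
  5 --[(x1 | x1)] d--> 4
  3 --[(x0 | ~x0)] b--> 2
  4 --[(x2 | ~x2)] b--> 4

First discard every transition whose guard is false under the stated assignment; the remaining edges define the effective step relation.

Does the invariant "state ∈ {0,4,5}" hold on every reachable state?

Answer: INVARIANT HOLDS

Working:
Allowed set {0,4,5}
Reach set: {0,4}
  0: ✓
  4: ✓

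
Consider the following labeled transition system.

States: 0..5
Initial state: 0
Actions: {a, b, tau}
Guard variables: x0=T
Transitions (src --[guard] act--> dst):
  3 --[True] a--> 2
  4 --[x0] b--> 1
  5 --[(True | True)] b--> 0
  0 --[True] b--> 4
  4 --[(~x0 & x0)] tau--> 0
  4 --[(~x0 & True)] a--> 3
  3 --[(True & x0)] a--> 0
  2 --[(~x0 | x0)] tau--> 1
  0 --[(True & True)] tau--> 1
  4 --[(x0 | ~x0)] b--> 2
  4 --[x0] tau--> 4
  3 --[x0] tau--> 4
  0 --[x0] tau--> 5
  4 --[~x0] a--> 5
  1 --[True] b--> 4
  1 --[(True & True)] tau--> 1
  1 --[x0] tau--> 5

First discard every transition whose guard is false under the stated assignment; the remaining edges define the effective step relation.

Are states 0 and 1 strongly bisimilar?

Compute ~ classes (split until stable):
  π0 = {{0,1,2,3,4,5}}
  π1 = {{0,1,4},{2},{3},{5}}
  π2 = {{0,1},{2},{3},{4},{5}}
stable after 3 split(s): 5 block(s)
0∈{0,1}, 1∈{0,1}

Answer: BISIMILAR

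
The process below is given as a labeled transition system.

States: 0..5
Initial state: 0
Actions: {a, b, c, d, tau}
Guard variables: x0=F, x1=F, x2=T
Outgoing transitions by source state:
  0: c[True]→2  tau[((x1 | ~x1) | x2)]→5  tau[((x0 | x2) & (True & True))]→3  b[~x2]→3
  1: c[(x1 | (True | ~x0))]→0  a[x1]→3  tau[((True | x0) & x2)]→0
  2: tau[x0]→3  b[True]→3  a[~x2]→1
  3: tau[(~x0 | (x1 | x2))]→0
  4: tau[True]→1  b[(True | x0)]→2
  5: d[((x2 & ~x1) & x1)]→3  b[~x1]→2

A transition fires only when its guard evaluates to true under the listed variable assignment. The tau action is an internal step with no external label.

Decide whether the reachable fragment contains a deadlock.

Answer: DEADLOCK-FREE

Trace:
Reach set: {0,2,3,5}
  0: c→2  tau→3  tau→5  [3 exit(s)]
  2: b→3  [1 exit(s)]
  3: tau→0  [1 exit(s)]
  5: b→2  [1 exit(s)]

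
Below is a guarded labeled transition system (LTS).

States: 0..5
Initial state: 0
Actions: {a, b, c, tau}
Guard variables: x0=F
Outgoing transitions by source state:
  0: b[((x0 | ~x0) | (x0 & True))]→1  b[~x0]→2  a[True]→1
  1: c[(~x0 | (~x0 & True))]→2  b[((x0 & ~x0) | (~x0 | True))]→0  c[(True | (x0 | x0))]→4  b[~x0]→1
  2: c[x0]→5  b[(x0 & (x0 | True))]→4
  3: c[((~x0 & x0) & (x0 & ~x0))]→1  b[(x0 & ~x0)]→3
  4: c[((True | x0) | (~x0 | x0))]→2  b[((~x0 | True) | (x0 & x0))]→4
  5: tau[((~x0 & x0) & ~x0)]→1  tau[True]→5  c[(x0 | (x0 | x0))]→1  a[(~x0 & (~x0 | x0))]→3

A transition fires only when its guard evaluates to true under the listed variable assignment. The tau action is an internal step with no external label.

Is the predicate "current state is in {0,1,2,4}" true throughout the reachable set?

Inv-set: {0,1,2,4}
R = {0,1,2,4}
  0: ok
  1: ok
  2: ok
  4: ok

Answer: INVARIANT HOLDS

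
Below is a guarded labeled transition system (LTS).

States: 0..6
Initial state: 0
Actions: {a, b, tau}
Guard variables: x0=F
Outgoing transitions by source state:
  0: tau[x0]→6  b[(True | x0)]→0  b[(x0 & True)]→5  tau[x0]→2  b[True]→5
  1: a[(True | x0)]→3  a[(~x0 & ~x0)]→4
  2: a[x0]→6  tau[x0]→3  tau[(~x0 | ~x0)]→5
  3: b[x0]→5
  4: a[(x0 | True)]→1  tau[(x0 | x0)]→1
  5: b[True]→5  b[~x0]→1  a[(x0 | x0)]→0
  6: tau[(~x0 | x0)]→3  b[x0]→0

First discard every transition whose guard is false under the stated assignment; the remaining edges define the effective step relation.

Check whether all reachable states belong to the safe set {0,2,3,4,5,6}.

Answer: INVARIANT VIOLATED at state 1

Trace:
Inv-set: {0,2,3,4,5,6}
Reachable = {0,1,3,4,5}
  0: ✓
  1: VIOLATES
  3: ✓
  4: ✓
  5: ✓
reach 1 via b·b — violates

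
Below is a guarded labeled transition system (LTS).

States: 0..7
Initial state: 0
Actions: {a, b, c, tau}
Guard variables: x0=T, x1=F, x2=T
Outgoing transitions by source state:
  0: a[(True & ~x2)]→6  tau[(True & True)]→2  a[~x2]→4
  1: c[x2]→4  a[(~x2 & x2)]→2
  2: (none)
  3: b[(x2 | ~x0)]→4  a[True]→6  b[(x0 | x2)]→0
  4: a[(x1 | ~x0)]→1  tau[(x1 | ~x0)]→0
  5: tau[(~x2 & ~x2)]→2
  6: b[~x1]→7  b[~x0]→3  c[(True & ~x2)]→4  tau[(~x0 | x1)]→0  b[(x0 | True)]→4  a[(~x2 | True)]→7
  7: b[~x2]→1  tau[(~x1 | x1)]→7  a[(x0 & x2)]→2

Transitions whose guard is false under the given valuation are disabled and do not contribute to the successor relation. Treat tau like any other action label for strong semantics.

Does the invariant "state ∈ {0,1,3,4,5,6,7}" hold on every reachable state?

Allowed set {0,1,3,4,5,6,7}
Reach set: {0,2}
  0: ok
  2: outside
witness against invariant: tau → 2

Answer: INVARIANT VIOLATED at state 2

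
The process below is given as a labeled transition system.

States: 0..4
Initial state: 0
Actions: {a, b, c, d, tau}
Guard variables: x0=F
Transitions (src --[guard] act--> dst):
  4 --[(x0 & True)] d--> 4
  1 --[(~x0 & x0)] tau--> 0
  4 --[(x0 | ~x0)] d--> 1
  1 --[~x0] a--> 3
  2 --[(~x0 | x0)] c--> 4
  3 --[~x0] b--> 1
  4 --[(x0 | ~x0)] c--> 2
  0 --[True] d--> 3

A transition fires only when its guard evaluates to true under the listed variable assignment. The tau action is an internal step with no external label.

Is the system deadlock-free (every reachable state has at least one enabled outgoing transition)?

R = {0,1,3}
  0: d→3  [1 exit(s)]
  1: a→3  [1 exit(s)]
  3: b→1  [1 exit(s)]

Answer: DEADLOCK-FREE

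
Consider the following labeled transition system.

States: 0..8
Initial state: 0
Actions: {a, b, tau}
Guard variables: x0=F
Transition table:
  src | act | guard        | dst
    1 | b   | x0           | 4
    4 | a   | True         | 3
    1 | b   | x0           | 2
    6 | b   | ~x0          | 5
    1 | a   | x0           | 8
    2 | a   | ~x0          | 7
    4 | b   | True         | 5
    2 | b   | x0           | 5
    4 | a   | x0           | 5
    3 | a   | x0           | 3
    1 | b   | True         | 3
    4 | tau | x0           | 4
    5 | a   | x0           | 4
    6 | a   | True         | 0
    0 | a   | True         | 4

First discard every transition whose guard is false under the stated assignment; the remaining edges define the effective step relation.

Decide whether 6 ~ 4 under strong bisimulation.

Compute ~ classes (split until stable):
  round 0: {{0,1,2,3,4,5,6,7,8}}
  round 1: {{0,2},{1},{3,5,7,8},{4,6}}
  round 2: {{0},{1},{2},{3,5,7,8},{4},{6}}
stable after 3 split(s): 6 block(s)
6∈{6}, 4∈{4}

Answer: NOT BISIMILAR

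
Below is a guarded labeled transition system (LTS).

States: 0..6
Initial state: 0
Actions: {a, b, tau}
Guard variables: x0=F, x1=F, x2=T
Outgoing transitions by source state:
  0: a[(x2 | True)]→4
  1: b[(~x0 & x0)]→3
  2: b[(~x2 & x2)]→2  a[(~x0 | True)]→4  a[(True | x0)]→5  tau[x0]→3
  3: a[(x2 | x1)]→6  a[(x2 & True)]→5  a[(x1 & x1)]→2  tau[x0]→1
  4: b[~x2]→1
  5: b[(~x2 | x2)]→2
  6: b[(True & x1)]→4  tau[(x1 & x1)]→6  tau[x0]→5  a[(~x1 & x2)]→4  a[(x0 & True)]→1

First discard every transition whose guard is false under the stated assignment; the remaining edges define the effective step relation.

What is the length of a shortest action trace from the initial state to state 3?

Breadth-first toward 3:
  L0 = {0}
  L1 = {4}
3 never appears.

Answer: UNREACHABLE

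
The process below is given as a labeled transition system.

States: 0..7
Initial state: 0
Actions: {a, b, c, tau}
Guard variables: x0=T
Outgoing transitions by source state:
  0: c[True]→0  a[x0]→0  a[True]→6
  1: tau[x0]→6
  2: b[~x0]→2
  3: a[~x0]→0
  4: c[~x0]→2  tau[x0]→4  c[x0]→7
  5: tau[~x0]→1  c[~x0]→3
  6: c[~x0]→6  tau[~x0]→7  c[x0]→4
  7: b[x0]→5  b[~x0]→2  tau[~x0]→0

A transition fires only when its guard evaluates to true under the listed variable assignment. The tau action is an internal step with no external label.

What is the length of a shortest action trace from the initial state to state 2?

Breadth-first toward 2:
  depth 0: {0}
  depth 1: {6}
  depth 2: {4}
  depth 3: {7}
  depth 4: {5}
2 never appears.

Answer: UNREACHABLE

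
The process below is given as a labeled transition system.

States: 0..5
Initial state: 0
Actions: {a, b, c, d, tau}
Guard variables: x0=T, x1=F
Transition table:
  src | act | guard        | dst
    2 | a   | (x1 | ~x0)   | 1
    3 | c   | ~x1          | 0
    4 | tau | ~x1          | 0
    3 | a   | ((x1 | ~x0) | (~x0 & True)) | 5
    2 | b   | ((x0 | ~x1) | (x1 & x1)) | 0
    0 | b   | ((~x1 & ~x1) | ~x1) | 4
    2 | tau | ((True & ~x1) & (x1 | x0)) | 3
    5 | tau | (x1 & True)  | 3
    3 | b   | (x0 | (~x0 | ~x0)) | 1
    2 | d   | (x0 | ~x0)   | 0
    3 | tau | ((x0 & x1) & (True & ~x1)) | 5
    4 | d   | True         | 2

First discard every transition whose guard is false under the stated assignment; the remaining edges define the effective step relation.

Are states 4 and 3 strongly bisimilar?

Answer: NOT BISIMILAR

Working:
Refine partition for ~:
  P[0] = {{0,1,2,3,4,5}}
  P[1] = {{0},{1,5},{2},{3},{4}}
Fixed point at round 2; 5 class(es).
[4]={4}  [3]={3}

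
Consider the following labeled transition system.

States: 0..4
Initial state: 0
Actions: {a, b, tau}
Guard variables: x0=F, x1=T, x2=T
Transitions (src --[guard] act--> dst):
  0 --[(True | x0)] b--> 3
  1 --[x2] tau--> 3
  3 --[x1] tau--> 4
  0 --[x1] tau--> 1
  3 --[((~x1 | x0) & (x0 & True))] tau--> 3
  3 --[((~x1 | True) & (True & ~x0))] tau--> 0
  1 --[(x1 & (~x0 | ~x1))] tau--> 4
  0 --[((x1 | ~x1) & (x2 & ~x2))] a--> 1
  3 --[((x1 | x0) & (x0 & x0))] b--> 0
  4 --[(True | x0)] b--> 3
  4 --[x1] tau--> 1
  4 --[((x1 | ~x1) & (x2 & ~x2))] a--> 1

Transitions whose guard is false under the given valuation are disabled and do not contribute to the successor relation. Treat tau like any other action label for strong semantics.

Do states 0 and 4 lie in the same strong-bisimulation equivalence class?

Answer: BISIMILAR

Analysis:
Compute ~ classes (split until stable):
  round 0: {{0,1,2,3,4}}
  round 1: {{0,4},{1,3},{2}}
  round 2: {{0,4},{1},{2},{3}}
4 equivalence class(es) (converged in 3)
0∈{0,4}, 4∈{0,4}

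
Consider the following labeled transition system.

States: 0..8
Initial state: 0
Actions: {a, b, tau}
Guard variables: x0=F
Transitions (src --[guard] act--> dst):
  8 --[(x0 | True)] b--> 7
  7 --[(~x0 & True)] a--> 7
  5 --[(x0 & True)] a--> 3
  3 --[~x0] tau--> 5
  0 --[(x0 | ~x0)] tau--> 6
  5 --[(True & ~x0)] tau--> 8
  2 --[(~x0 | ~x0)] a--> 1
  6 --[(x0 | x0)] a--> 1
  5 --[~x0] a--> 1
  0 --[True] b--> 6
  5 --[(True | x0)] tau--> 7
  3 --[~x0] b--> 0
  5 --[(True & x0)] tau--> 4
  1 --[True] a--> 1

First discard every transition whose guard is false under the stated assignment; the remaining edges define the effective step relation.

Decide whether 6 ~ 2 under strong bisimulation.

Compute ~ classes (split until stable):
  π0 = {{0,1,2,3,4,5,6,7,8}}
  π1 = {{0,3},{1,2,7},{4,6},{5},{8}}
  π2 = {{0},{1,2,7},{3},{4,6},{5},{8}}
6 equivalence class(es) (converged in 3)
6∈{4,6}, 2∈{1,2,7}

Answer: NOT BISIMILAR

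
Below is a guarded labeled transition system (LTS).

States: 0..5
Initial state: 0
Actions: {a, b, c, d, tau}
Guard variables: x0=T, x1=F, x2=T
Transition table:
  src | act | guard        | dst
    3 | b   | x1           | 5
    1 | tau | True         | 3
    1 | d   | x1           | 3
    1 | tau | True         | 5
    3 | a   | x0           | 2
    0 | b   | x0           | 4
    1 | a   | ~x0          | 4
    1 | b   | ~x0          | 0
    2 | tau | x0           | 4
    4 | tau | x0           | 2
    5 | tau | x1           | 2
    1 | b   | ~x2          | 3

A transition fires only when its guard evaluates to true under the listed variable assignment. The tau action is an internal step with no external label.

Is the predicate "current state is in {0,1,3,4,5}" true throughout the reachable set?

Answer: INVARIANT VIOLATED at state 2

Working:
Allowed set {0,1,3,4,5}
Reachable = {0,2,4}
  0: ✓
  2: VIOLATES
  4: ✓
counterexample path to 2: b·tau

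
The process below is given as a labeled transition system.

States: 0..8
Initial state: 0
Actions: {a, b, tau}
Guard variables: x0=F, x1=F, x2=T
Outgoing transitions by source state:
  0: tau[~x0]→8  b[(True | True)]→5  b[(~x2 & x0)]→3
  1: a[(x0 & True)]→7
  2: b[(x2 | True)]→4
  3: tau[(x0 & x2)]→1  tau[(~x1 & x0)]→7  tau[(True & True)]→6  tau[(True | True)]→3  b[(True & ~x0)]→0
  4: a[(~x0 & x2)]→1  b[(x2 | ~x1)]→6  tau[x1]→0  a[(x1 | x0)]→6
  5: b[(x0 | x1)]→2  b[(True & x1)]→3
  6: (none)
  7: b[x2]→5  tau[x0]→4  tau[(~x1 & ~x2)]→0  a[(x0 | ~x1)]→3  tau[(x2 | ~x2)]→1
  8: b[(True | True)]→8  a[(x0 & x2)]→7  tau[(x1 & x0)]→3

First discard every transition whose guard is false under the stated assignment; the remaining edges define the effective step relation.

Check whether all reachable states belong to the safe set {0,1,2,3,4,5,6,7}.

Safe = {0,1,2,3,4,5,6,7}
Reachable = {0,5,8}
  0: ✓
  5: ✓
  8: ✗ unsafe
counterexample path to 8: tau

Answer: INVARIANT VIOLATED at state 8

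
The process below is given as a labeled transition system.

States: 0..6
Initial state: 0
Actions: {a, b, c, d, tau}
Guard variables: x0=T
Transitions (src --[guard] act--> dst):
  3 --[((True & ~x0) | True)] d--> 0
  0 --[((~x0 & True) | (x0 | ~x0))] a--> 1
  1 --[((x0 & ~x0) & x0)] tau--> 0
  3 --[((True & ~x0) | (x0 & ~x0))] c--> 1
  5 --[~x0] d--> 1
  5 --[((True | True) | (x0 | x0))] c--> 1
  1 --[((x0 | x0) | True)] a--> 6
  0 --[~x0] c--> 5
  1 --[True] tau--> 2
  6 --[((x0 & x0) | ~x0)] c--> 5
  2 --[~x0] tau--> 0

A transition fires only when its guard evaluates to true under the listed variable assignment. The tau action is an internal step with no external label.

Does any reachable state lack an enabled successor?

Reach set: {0,1,2,5,6}
  0: a→1  [deg 1]
  1: a→6  tau→2  [deg 2]
  2: ∅  [STUCK]
  5: c→1  [deg 1]
  6: c→5  [deg 1]
trace reaching 2: a·tau

Answer: DEADLOCK at state 2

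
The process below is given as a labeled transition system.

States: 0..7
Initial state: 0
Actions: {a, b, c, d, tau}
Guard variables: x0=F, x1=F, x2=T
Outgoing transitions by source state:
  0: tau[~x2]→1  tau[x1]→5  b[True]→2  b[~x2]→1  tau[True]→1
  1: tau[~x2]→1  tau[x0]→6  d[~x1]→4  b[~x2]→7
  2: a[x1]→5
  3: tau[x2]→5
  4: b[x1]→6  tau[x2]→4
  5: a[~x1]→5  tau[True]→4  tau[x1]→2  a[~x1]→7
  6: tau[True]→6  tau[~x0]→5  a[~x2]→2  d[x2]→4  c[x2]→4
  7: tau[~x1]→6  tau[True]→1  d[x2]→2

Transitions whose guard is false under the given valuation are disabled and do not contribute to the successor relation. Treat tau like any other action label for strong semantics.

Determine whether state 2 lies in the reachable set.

Guard filter leaves 15 enabled edge(s).
Layer 0: {0}
Layer 1: {1,2}  cumulative {0,1,2}
Layer 2: {4}  cumulative {0,1,2,4}
R = {0,1,2,4}
trace reaching 2: b

Answer: REACHABLE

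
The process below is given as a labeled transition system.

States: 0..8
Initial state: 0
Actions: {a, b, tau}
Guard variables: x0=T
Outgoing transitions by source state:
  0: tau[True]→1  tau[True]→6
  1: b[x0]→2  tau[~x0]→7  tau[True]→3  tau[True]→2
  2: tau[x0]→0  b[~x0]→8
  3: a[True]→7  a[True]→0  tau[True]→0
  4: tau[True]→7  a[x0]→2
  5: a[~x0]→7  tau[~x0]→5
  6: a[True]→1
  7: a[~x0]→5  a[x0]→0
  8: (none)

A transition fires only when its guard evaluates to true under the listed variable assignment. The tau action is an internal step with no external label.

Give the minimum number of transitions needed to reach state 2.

Answer: 2

Working:
Breadth-first toward 2:
  depth 0: {0}
  depth 1: {1,6}
  depth 2: {2,3}
2 enters at depth 2; path tau·b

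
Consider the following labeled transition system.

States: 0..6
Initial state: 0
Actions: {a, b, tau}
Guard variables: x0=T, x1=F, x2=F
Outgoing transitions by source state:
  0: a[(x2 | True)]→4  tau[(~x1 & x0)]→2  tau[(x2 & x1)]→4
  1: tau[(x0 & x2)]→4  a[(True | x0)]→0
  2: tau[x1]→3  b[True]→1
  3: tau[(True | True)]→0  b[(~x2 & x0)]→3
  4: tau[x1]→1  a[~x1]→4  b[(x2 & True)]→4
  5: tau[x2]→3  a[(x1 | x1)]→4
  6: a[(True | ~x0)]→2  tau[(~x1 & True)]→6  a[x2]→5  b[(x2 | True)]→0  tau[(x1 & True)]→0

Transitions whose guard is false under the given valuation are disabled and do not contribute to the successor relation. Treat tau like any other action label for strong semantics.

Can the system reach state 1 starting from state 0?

Answer: REACHABLE

Analysis:
After dropping false guards: 10 live edges.
L0 = {0}
L1 = {2,4}  total {0,2,4}
L2 = {1}  total {0,1,2,4}
Reachable = {0,1,2,4}
Path to 1: tau·b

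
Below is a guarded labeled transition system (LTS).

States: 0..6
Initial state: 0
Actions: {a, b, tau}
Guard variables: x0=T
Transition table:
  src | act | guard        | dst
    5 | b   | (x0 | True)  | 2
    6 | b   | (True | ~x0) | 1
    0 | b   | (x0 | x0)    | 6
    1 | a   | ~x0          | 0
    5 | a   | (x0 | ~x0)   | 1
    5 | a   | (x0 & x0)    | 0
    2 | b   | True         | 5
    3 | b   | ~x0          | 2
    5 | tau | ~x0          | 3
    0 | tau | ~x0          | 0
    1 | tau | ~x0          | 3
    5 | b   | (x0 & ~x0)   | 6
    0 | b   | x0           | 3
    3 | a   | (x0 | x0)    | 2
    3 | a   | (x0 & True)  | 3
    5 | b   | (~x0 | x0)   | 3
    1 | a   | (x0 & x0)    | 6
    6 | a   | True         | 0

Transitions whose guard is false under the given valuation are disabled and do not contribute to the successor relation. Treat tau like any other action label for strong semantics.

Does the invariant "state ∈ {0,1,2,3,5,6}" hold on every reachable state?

Answer: INVARIANT HOLDS

Working:
Inv-set: {0,1,2,3,5,6}
R = {0,1,2,3,5,6}
  0: ✓
  1: ✓
  2: ✓
  3: ✓
  5: ✓
  6: ✓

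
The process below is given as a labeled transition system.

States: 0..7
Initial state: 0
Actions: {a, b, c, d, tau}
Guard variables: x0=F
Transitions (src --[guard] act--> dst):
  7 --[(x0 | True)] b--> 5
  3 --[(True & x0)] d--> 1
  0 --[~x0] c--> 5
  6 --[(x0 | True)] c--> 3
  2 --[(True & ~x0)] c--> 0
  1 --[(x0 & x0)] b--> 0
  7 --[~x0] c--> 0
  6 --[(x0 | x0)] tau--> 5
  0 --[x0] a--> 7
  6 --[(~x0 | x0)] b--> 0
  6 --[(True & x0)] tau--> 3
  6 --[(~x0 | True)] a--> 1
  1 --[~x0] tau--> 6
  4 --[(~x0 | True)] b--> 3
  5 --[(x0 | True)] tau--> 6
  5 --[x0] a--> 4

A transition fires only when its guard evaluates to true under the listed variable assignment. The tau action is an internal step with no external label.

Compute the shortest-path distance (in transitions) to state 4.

Answer: UNREACHABLE

Analysis:
BFS to 4:
  L0 = {0}
  L1 = {5}
  L2 = {6}
  L3 = {1,3}
4 never appears.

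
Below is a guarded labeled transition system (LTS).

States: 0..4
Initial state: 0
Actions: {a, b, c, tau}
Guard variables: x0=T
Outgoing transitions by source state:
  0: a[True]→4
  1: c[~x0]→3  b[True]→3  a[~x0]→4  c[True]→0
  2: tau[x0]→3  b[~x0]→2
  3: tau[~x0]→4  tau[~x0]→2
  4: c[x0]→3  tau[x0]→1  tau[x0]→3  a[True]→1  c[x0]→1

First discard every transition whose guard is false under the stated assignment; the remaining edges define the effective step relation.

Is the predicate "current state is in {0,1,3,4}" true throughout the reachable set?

Answer: INVARIANT HOLDS

Analysis:
Inv-set: {0,1,3,4}
Reach set: {0,1,3,4}
  0: ✓
  1: ✓
  3: ✓
  4: ✓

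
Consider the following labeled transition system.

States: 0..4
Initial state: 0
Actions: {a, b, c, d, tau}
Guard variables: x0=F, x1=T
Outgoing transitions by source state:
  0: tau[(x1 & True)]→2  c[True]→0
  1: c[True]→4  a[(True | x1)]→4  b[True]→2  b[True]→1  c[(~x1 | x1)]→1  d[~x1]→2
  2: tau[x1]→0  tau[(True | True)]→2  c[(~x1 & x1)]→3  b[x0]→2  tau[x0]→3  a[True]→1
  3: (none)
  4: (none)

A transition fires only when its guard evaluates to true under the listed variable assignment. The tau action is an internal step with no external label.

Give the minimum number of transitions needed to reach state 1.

Layered search for 1:
  depth 0: {0}
  depth 1: {2}
  depth 2: {1}
1 enters at depth 2; path tau·a

Answer: 2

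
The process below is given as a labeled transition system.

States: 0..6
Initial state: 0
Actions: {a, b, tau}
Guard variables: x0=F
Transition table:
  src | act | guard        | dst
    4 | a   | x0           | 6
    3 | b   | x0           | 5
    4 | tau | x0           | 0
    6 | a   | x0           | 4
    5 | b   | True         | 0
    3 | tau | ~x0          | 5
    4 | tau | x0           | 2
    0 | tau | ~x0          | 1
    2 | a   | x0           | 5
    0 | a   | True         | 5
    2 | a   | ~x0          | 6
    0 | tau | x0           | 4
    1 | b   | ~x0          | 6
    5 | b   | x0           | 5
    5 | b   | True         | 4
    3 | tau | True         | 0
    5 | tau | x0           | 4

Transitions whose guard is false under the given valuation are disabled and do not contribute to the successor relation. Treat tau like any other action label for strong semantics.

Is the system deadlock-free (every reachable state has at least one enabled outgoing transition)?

Answer: DEADLOCK at state 4

Analysis:
R = {0,1,4,5,6}
  0: a→5  tau→1  [2 exit(s)]
  1: b→6  [1 exit(s)]
  4: ∅  [no exit]
  5: b→0  b→4  [2 exit(s)]
  6: ∅  [no exit]
trace reaching 4: a·b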